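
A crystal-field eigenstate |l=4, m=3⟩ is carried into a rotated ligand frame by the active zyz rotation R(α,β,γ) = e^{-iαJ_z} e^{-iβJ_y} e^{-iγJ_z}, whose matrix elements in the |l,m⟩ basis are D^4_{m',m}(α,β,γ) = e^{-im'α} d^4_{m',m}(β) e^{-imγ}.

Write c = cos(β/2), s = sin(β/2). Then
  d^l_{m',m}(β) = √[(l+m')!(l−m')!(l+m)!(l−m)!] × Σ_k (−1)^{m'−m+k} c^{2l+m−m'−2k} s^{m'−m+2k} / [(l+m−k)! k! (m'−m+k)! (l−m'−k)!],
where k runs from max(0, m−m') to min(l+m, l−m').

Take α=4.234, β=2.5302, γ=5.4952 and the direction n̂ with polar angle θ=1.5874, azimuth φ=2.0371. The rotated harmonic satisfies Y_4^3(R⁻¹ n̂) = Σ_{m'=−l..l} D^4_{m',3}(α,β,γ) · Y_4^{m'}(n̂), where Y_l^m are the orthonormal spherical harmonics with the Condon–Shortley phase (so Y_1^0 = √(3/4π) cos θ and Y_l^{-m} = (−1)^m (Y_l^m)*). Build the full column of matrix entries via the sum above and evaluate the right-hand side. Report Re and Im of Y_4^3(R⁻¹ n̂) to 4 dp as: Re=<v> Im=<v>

Need the full column D^4_{m',3} for m'=−4..4 at α=4.2340, β=2.5302, γ=5.4952.
cos(β/2)=0.300957, sin(β/2)=0.953638
d^4_{-4,3}: single k=7 term ⇒ +0.610567;  D = +0.549677+0.265796i
d^4_{-3,3}: k∈[6..7] ⇒ +0.476879 -0.684017 = -0.207138;  D = +0.165896-0.124035i
d^4_{-2,3}: k∈[5..6] ⇒ +0.241333 -0.807705 = -0.566371;  D = +0.092256+0.558807i
d^4_{-1,3}: k∈[4..5] ⇒ +0.089758 -0.540730 = -0.450972;  D = -0.428815-0.139620i
d^4_{0,3}: k∈[3..4] ⇒ +0.025336 -0.254387 = -0.229051;  D = +0.163216-0.160702i
d^4_{1,3}: k∈[2..3] ⇒ +0.005364 -0.089758 = -0.084394;  D = +0.024879+0.080643i
d^4_{2,3}: k∈[1..2] ⇒ +0.000798 -0.024036 = -0.023238;  D = -0.022866-0.004141i
d^4_{3,3}: k∈[0..1] ⇒ +0.000067 -0.004730 = -0.004663;  D = +0.002850-0.003691i
d^4_{4,3}: single k=0 term ⇒ -0.000603;  D = +0.000254+0.000547i
Y_4^{m'}(θ=1.5874,φ=2.0371) and Σ D·Y over m':
  (+0.5497+0.2658i)·(-0.1283-0.4233i)  (+0.1659-0.1240i)·(-0.0205-0.0036i)  (+0.0923+0.5588i)·(+0.1989-0.2681i)  (-0.4288-0.1396i)·(-0.0106-0.0210i)  (+0.1632-0.1607i)·(+0.3165+0.0000i)  (+0.0249+0.0806i)·(+0.0106-0.0210i)  (-0.0229-0.0041i)·(+0.1989+0.2681i)  (+0.0028-0.0037i)·(+0.0205-0.0036i)  (+0.0003+0.0005i)·(-0.1283+0.4233i)
Y_4^3(R⁻¹ n̂) = +0.257832-0.225467i

Re=0.2578 Im=-0.2255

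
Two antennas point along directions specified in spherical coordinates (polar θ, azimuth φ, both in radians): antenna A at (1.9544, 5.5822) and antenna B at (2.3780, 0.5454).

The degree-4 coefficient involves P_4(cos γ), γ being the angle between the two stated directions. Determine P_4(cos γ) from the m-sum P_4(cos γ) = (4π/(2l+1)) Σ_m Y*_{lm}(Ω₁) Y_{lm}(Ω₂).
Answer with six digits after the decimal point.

-0.247964

Summing Y*_{l m}(θ₁,φ₁)·Y_{l m}(θ₂,φ₂) over m ∈ [−4, 4]; prefactor 4π/(2·4+1) = 1.396263:
  m=-4: (-0.308763, -0.108406) × (-0.058039, -0.082899) = (0.008934, 0.031888)  (running Σ = (0.008934, 0.031888))
  m=-3: (0.189543, 0.321902) × (0.019541, 0.298352) = (-0.092336, 0.062841)  (running Σ = (-0.083403, 0.094729))
  m=-2: (-0.000942, 0.005525) × (0.195947, -0.376382) = (0.001895, 0.001437)  (running Σ = (-0.081508, 0.096166))
  m=-1: (0.253397, -0.213861) × (-0.131845, 0.080003) = (-0.016300, 0.048469)  (running Σ = (-0.097807, 0.144635))
  m=0: (-0.054532, -0.000000) × (-0.330514, 0.000000) = (0.018024, 0.000000)  (running Σ = (-0.079784, 0.144635))
  m=1: (-0.253397, -0.213861) × (0.131845, 0.080003) = (-0.016300, -0.048469)  (running Σ = (-0.096084, 0.096166))
  m=2: (-0.000942, -0.005525) × (0.195947, 0.376382) = (0.001895, -0.001437)  (running Σ = (-0.094189, 0.094729))
  m=3: (-0.189543, 0.321902) × (-0.019541, 0.298352) = (-0.092336, -0.062841)  (running Σ = (-0.186525, 0.031888))
  m=4: (-0.308763, 0.108406) × (-0.058039, 0.082899) = (0.008934, -0.031888)  (running Σ = (-0.177591, 0.000000))
Accumulated sum (-0.177591, 0.000000); after 4π/(2l+1) scaling, (-0.247964, 0.000000) ⇒ P_4 = -0.247964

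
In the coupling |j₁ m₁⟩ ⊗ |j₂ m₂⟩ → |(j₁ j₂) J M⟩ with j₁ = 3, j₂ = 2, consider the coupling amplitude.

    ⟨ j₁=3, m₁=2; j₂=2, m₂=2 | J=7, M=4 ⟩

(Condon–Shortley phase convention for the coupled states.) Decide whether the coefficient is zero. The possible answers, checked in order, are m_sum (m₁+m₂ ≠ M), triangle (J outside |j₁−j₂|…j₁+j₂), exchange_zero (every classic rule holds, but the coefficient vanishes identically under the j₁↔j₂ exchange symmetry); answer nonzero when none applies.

triangle

m-sum: m₁+m₂ = 2+2 = 4, M = 4  ✓
triangle: need |j₁−j₂| ≤ J ≤ j₁+j₂, i.e. J ∈ [1, 5]; J = 7 is outside ✗ ⇒ coefficient is 0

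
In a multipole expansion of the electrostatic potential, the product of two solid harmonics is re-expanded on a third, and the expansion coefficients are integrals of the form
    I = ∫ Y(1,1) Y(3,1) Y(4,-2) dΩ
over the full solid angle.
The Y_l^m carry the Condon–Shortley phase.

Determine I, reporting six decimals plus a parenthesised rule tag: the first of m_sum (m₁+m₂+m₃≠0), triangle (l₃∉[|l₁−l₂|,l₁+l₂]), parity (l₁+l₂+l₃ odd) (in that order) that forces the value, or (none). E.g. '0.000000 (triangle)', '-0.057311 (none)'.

0.238414 (none)

m-sum 0 ✓  L=8 even ✓  2≤4≤4 ✓
Π(2lᵢ+1) = 3×7×9 = 189
triangle coeff Δ(1,3,4) = 1/252
Σ_t [0,0]: t=0:+1/36 = 1/36
(3j)²=4/63 [(1 3 4; 0 0 0)], sign=+1
Σ_t [0,0]: t=0:+1/96 = 1/96
(3j)²=5/84 [(1 3 4; 1 1 -2)], sign=+1
⇒ 4πI² = 5/7
I = (+1)√(5/7/(4π)) = 0.23841361
No selection rule forces the value: the integral is nonzero (none).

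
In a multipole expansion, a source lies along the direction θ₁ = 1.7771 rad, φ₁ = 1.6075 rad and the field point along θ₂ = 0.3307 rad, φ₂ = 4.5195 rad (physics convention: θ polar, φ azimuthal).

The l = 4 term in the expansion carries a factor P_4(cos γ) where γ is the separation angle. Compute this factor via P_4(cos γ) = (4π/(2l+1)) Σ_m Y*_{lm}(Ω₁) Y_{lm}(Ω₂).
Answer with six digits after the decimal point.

-0.294070

Term-by-term m-sum for l=4 (normalisation 4π/9 = 1.396263):
  m=-4: (+0.401804+0.059418i) × (+0.003526+0.003430i) = +0.001213+0.001588i  (running Σ = +0.001213+0.001588i)
  m=-3: (-0.026420+0.238973i) × (+0.022166-0.033930i) = +0.007523+0.006193i  (running Σ = +0.008736+0.007781i)
  m=-2: (+0.225742+0.016601i) × (-0.171950-0.069834i) = -0.037657-0.018619i  (running Σ = -0.028921-0.010838i)
  m=-1: (-0.009420+0.256528i) × (-0.090850+0.465143i) = -0.118466-0.027687i  (running Σ = -0.147387-0.038525i)
  m=0: (+0.190710-0.000000i) × (+0.441309+0.000000i) = +0.084162+0.000000i  (running Σ = -0.063225-0.038525i)
  m=1: (+0.009420+0.256528i) × (+0.090850+0.465143i) = -0.118466+0.027687i  (running Σ = -0.181691-0.010838i)
  m=2: (+0.225742-0.016601i) × (-0.171950+0.069834i) = -0.037657+0.018619i  (running Σ = -0.219348+0.007781i)
  m=3: (+0.026420+0.238973i) × (-0.022166-0.033930i) = +0.007523-0.006193i  (running Σ = -0.211825+0.001588i)
  m=4: (+0.401804-0.059418i) × (+0.003526-0.003430i) = +0.001213-0.001588i  (running Σ = -0.210612+0.000000i)
Total Σ_m = -0.210612+0.000000i. Multiply by 1.396263: -0.294070+0.000000i. P_4(cos γ) = -0.294070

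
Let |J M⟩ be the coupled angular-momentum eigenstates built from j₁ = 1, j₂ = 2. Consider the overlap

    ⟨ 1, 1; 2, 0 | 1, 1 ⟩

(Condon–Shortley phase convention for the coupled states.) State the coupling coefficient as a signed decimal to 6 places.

triangle: 2!·0!·2!/5! = 4/120
(j±m)!: 2!·0!·2!·2!·2!·0! = 16
prefactor² = (2J+1)·Δ·N² = 8/5
  k=0: +1/(0!·2!·0!·2!·0!·0!) = 1/4
Σ = 1/4  ⇒  CG² = 8/5·(1/4)² = 1/10
CG = +√(1/10) = +0.316228

+√(1/10) ≈ +0.316228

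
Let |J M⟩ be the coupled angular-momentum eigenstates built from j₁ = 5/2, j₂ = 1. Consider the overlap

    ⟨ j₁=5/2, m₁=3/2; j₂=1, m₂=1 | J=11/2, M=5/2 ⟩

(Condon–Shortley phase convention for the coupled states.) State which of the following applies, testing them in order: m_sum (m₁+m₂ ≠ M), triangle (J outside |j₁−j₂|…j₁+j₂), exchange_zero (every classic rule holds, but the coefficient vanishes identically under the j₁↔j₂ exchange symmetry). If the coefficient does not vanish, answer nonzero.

m-sum: m₁+m₂ = 3/2+1 = 5/2, M = 5/2  ✓
triangle: need |j₁−j₂| ≤ J ≤ j₁+j₂, i.e. J ∈ [3/2, 7/2]; J = 11/2 is outside ✗ ⇒ coefficient is 0

triangle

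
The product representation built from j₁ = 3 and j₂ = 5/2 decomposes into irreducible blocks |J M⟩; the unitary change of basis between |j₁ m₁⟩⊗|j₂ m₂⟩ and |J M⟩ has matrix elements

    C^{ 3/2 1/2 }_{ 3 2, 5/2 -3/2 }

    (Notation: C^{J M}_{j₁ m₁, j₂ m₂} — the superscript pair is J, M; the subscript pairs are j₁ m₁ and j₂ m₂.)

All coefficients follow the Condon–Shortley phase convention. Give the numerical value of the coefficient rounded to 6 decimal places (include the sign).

j₁+j₂−J=4  J+j₁−j₂=2  J−j₁+j₂=1  j₁+j₂+J+1=8
(j₁±m₁, j₂±m₂, J±M) = (5,1,1,4,2,1)
P² = 192/7
sum k=0..1:
  [0] +1/24 = 1/24
  [1] −1/12 = -1/12
S = -1/24
C² = P²·S² = 1/21 ; C = -0.218218

−√(1/21) = -0.218218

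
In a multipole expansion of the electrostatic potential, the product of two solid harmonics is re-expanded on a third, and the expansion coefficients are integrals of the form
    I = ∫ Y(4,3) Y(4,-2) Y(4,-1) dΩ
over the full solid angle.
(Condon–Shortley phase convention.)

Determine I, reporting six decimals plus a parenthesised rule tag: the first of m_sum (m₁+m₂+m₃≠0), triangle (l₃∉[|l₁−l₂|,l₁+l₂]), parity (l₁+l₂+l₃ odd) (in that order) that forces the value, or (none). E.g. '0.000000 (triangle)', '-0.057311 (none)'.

-0.063661 (none)

Rules hold: Σm=0, L=12 even, 0≤4≤8.
N = 9·9·9 = 729
Δ = 4!·4!·4!/13! = 1/450450
Racah Σ t=0..4: t=0:+1/13824 t=1:−1/216 t=2:+1/64 t=3:−1/216 t=4:+1/13824 = 5/768
⇒ 3j(4 4 4; 0 0 0)² = 18/1001, sgn +1
Racah Σ t=0..1: t=0:+1/576 t=1:−1/864 = 1/1728
⇒ 3j(4 4 4; 3 -2 -1)² = 5/1287, sgn -1
4πI² = N·(3j₀)²·(3jₘ)² = 7290/143143
I = -1·√(0.0509281/4π) = -0.06366105
No selection rule forces the value: the integral is nonzero (none).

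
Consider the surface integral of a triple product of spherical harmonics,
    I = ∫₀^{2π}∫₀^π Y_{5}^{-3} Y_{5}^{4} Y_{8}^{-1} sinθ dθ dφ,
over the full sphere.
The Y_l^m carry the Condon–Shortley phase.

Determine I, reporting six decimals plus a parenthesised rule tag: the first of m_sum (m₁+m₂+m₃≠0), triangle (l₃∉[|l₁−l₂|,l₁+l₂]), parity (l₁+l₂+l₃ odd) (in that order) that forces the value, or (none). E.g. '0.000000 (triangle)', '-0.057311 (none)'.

0.100827 (none)

Checks pass: Σm=0; 18 even; l₃=8∈[0,10].
(2·5+1)(2·5+1)(2·8+1) = 2057
Δ: 2! 8! 8! / 19! → 1/37413090
sum: t=0:+1/1036800 t=1:−1/331776 t=2:+1/1036800 = -1/921600
3j²(5 5 8; 0 0 0) = Δ·Π!·Σ² = 490/46189  (sign -1)
sum: t=1:−1/203212800 t=2:+1/14515200 = 13/203212800
3j²(5 5 8; -3 4 -1) = Δ·Π!·Σ² = 104/17765  (sign -1)
combine: 4πI² = 2057·490/46189·104/17765 = 784/6137
take √, sign +1: I = 0.10082658
No selection rule forces the value: the integral is nonzero (none).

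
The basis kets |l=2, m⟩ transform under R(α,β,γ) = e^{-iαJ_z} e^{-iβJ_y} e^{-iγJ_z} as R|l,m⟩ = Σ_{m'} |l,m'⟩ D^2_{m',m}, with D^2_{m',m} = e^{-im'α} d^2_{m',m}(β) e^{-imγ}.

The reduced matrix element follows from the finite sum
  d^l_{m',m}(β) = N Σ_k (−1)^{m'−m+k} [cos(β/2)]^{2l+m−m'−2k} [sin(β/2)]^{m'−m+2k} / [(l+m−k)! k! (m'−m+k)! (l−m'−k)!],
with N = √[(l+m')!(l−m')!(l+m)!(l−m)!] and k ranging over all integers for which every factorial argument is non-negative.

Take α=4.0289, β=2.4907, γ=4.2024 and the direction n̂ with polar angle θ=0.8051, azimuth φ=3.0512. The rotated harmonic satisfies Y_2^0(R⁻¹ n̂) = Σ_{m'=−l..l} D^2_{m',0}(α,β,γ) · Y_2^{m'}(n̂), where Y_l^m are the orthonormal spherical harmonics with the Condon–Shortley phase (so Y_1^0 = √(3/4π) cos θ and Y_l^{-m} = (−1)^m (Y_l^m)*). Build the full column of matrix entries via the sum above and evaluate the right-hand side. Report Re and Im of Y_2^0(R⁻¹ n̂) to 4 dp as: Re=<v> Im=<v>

Need the full column D^2_{m',0} for m'=−2..2 at α=4.0289, β=2.4907, γ=4.2024.
cos(β/2)=0.319732, sin(β/2)=0.947508
d^2_{-2,0}: single k=2 term ⇒ +0.224809;  D = -0.045504+0.220155i
d^2_{-1,0}: k∈[1..2] ⇒ +0.075861 -0.666208 = -0.590348;  D = +0.372806+0.457741i
d^2_{0,0}: k∈[0..2] ⇒ +0.010451 -0.367111 +0.805994 = +0.449334;  D = +0.449334+0.000000i
d^2_{1,0}: k∈[0..1] ⇒ -0.075861 +0.666208 = +0.590348;  D = -0.372806+0.457741i
d^2_{2,0}: single k=0 term ⇒ +0.224809;  D = -0.045504-0.220155i
Y_2^{m'}(θ=0.8051,φ=3.0512) and Σ D·Y over m':
  (-0.0455+0.2202i)·(+0.1975+0.0361i)  (+0.3728+0.4577i)·(-0.3844-0.0348i)  (+0.4493+0.0000i)·(+0.1391+0.0000i)  (-0.3728+0.4577i)·(+0.3844-0.0348i)  (-0.0455-0.2202i)·(+0.1975-0.0361i)
Y_2^0(R⁻¹ n̂) = -0.226096+0.000000i

Re=-0.2261 Im=0.0000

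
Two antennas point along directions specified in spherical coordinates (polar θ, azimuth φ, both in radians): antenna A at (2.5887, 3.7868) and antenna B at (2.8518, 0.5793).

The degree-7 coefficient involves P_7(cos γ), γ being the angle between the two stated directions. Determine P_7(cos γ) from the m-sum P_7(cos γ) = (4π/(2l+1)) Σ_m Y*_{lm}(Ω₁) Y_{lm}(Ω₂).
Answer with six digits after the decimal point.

Summing Y*_{l m}(θ₁,φ₁)·Y_{l m}(θ₂,φ₂) over m ∈ [−7, 7]; prefactor 4π/(2·7+1) = 0.837758:
  m=-7: (+0.001072+0.005403i) × (-0.000048+0.000062i) = -0.000000-0.000000i  (running Σ = -0.000000-0.000000i)
  m=-6: (+0.024894+0.022263i) × (+0.000922-0.000320i) = +0.000030+0.000013i  (running Σ = +0.000030+0.000012i)
  m=-5: (+0.122885+0.010402i) × (-0.007419-0.001856i) = -0.000892-0.000305i  (running Σ = -0.000863-0.000293i)
  m=-4: (+0.258032-0.162047i) × (+0.028459+0.030770i) = +0.012329+0.003328i  (running Σ = +0.011467+0.003035i)
  m=-3: (+0.172666-0.452097i) × (-0.027045-0.160338i) = -0.077158-0.015458i  (running Σ = -0.065691-0.012423i)
  m=-2: (-0.105049-0.364794i) × (-0.169619+0.387926i) = +0.159331+0.021125i  (running Σ = +0.093640+0.008702i)
  m=-1: (+0.104523+0.078671i) × (+0.515847-0.337451i) = +0.080465+0.005311i  (running Σ = +0.174106+0.014013i)
  m=0: (+0.429436-0.000000i) × (-0.136728+0.000000i) = -0.058716+0.000000i  (running Σ = +0.115390+0.014013i)
  m=1: (-0.104523+0.078671i) × (-0.515847-0.337451i) = +0.080465-0.005311i  (running Σ = +0.195855+0.008702i)
  m=2: (-0.105049+0.364794i) × (-0.169619-0.387926i) = +0.159331-0.021125i  (running Σ = +0.355187-0.012423i)
  m=3: (-0.172666-0.452097i) × (+0.027045-0.160338i) = -0.077158+0.015458i  (running Σ = +0.278029+0.003035i)
  m=4: (+0.258032+0.162047i) × (+0.028459-0.030770i) = +0.012329-0.003328i  (running Σ = +0.290358-0.000293i)
  m=5: (-0.122885+0.010402i) × (+0.007419-0.001856i) = -0.000892+0.000305i  (running Σ = +0.289466+0.000012i)
  m=6: (+0.024894-0.022263i) × (+0.000922+0.000320i) = +0.000030-0.000013i  (running Σ = +0.289496-0.000000i)
  m=7: (-0.001072+0.005403i) × (+0.000048+0.000062i) = -0.000000+0.000000i  (running Σ = +0.289496+0.000000i)
Σ over m = +0.289496+0.000000i; ×(4π/15) → +0.242527+0.000000i. Real part: 0.242527

0.242527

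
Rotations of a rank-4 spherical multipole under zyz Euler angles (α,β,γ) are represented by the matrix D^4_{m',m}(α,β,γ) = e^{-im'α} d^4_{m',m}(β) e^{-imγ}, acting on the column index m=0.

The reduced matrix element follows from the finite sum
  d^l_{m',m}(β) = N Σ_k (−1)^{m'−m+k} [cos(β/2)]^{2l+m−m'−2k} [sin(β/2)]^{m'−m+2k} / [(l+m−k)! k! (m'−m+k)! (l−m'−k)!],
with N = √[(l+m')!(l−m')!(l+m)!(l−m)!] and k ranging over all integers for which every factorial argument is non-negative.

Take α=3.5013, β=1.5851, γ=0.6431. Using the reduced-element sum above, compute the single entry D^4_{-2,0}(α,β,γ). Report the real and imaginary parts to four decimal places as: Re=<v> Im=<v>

D^4_{-2,0}(3.5013,1.5851,0.6431) = e^{-i·-2·3.5013}·d^4_{-2,0}(1.5851)·e^{-i·0·0.6431}. Compute d first:
Half-angle: c=0.702032, s=0.712146. N=√(2·720·24·24)=910.735966
k: max(0,(0)−(-2))=2 … min(4+(0),4−(-2))=4
  k=2: (−1)^0·910.7360/(96)·0.7020^6·0.7121^2 = +0.575969
  k=3: (−1)^1·910.7360/(36)·0.7020^4·0.7121^4 = -1.580492
  k=4: (−1)^2·910.7360/(96)·0.7020^2·0.7121^6 = +0.609885
d^4_{-2,0}(1.5851) = +0.575969 -1.580492 +0.609885 = -0.394638
Attach z-rotation phases: D = e^{-i(-2)(3.5013)}·(-0.394638)·e^{-i(0)(0.6431)} = -0.296843-0.260044i

Re=-0.2968 Im=-0.2600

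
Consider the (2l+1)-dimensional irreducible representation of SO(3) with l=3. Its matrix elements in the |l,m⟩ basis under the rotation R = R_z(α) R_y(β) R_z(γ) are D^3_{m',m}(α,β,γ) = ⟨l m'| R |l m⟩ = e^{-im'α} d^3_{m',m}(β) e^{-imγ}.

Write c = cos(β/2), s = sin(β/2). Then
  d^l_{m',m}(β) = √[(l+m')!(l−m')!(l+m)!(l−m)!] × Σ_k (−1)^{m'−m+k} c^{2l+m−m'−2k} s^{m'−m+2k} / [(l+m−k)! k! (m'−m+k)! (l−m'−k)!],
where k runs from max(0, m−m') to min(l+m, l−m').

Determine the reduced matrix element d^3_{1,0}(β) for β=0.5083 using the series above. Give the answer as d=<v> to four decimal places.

d^3_{1,0}(β=0.5083) via the finite sum:
With c≡cos(β/2)=0.967877 and s≡sin(β/2)=0.251423, N=[24·2·6·6]^{1/2}=41.569219
The bounds max(0,m−m')=0 and min(l+m,l−m')=2 give 3 terms
  k=0: (−1)^1·41.5692/(12)·0.9679^5·0.2514^1 = -0.739770
  k=1: (−1)^2·41.5692/(4)·0.9679^3·0.2514^3 = +0.149757
  k=2: (−1)^3·41.5692/(12)·0.9679^1·0.2514^5 = -0.003368
d^3_{1,0}(0.5083) = -0.739770 +0.149757 -0.003368 = -0.593382

d=-0.5934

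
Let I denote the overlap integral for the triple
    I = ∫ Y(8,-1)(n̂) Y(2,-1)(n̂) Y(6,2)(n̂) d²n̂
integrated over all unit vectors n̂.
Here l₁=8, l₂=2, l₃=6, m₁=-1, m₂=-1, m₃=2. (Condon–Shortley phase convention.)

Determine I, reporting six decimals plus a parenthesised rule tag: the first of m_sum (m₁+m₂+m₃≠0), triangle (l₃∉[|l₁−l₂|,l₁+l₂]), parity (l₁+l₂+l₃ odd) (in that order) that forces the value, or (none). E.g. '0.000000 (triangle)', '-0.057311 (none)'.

-0.150615 (none)

Checks pass: Σm=0; 16 even; l₃=6∈[6,10].
(2·8+1)(2·2+1)(2·6+1) = 1105
Δ: 4! 12! 0! / 17! → 1/30940
sum: t=2:+1/2073600 = 1/2073600
3j²(8 2 6; 0 0 0) = Δ·Π!·Σ² = 28/1105  (sign +1)
sum: t=1:−1/5806080 = -1/5806080
3j²(8 2 6; -1 -1 2) = Δ·Π!·Σ² = 9/884  (sign -1)
combine: 4πI² = 1105·28/1105·9/884 = 63/221
take √, sign -1: I = -0.15061534
No selection rule forces the value: the integral is nonzero (none).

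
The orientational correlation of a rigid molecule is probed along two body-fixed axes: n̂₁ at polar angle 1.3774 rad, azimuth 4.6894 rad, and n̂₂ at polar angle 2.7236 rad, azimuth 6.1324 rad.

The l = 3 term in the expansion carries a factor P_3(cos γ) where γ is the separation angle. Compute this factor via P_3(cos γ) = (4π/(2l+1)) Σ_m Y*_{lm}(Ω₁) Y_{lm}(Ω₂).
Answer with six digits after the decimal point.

Term-by-term m-sum for l=3 (normalisation 4π/7 = 1.795196):
  [-3]  conj(Y_{3,-3})(Ω₁) = (0.027174, 0.393384) ; Y_{3,-3}(Ω₂) = (0.025100, 0.012198) ; Δ = (-0.004116, 0.010205)
  [-2]  conj(Y_{3,-2})(Ω₁) = (-0.188963, 0.008694) ; Y_{3,-2}(Ω₂) = (-0.146956, -0.045712) ; Δ = (0.028167, 0.007360)
  [-1]  conj(Y_{3,-1})(Ω₁) = (0.005944, 0.258511) ; Y_{3,-1}(Ω₂) = (0.411939, 0.062589) ; Δ = (-0.013732, 0.106863)
  [+0]  conj(Y_{3,0})(Ω₁) = (-0.201919, -0.000000) ; Y_{3,0}(Ω₂) = (-0.401112, 0.000000) ; Δ = (0.080992, 0.000000)
  [+1]  conj(Y_{3,1})(Ω₁) = (-0.005944, 0.258511) ; Y_{3,1}(Ω₂) = (-0.411939, 0.062589) ; Δ = (-0.013732, -0.106863)
  [+2]  conj(Y_{3,2})(Ω₁) = (-0.188963, -0.008694) ; Y_{3,2}(Ω₂) = (-0.146956, 0.045712) ; Δ = (0.028167, -0.007360)
  [+3]  conj(Y_{3,3})(Ω₁) = (-0.027174, 0.393384) ; Y_{3,3}(Ω₂) = (-0.025100, 0.012198) ; Δ = (-0.004116, -0.010205)
Σ over m = (0.101630, -0.000000); ×(4π/7) → (0.182446, -0.000000). Real part: 0.182446

0.182446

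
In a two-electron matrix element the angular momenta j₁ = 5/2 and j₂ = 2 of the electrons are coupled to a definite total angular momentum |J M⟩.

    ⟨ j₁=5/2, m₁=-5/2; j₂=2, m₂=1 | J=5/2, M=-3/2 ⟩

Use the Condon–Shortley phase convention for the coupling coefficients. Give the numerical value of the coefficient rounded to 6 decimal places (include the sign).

+0.654654

√[6·2!3!2!/8! · 0!5!3!1!1!4!] = √(432/7)
  +(−1)^2/∏(2,0,3,1,0,1)! = 1/12  (running 1/12)
⟨..|..⟩ = √(432/7)·(1/12) = +0.654654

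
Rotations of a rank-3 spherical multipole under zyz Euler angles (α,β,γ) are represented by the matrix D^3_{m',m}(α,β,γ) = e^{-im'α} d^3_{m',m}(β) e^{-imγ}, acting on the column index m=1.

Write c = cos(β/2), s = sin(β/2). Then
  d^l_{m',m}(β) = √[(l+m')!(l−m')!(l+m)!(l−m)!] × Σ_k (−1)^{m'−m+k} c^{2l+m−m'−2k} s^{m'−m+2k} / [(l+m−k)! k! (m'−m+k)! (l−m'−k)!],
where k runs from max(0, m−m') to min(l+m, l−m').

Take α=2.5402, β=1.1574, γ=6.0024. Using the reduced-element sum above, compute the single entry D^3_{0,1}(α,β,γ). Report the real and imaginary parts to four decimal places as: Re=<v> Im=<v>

Re=-0.0736 Im=-0.0212

D^3_{0,1}(2.5402,1.1574,6.0024) = e^{-i·0·2.5402}·d^3_{0,1}(1.1574)·e^{-i·1·6.0024}. Compute d first:
Half-angle: c=0.837174, s=0.546936. N=√(6·6·24·2)=41.569219
k∈{1,2,3} keeps every argument non-negative
  k=1: (−1)^0·41.5692/(12)·0.8372^5·0.5469^1 = +0.779124
  k=2: (−1)^1·41.5692/(4)·0.8372^3·0.5469^3 = -0.997630
  k=3: (−1)^2·41.5692/(12)·0.8372^1·0.5469^5 = +0.141935
d^3_{0,1}(1.1574) = +0.779124 -0.997630 +0.141935 = -0.076570
Phases: e^{-i·(0)·2.5402}=+1.000000+0.000000i, e^{-i·(1)·6.0024}=+0.960838+0.277110i ⇒ D=-0.073572-0.021218i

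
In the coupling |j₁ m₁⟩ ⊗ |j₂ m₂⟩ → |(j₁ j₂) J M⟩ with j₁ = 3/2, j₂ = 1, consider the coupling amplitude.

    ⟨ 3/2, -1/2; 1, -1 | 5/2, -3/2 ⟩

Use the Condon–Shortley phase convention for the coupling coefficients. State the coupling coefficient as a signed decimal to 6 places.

+0.774597  (= +√(3/5))

triangle: 0!*3!*2!/6! = 12/720
(j±m)!: 1!*2!*0!*2!*1!*4! = 96
prefactor² = (2J+1)*Δ*N² = 48/5
  k=0: +1/(0!*0!*2!*0!*1!*2!) = 1/4
Σ = 1/4  ⇒  CG² = 48/5*(1/4)² = 3/5
CG = +√(3/5) = +0.774597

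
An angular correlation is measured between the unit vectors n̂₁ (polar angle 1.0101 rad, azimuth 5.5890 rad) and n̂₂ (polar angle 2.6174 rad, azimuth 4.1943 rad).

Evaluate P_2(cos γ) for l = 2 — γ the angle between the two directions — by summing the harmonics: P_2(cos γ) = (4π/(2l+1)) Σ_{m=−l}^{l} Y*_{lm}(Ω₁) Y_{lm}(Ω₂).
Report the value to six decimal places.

-0.276372

Expand P_2 via completeness: Σ_{m} conj(Y_{2,m}) at Ω₁ times Y_{2,m} at Ω₂ —
  m=-2: (0.05026 - 0.27244j) × (-0.04930 - 0.08326j) = -0.02516 + 0.00925j  (running Σ = -0.02516 + 0.00925j)
  m=-1: (0.26740 - 0.22258j) × (0.16578 - 0.29082j) = -0.02040 - 0.11467j  (running Σ = -0.04557 - 0.10542j)
  m=0: (-0.04783 + 0.00000j) × (0.39375 + 0.00000j) = -0.01883 + 0.00000j  (running Σ = -0.06440 - 0.10542j)
  m=1: (-0.26740 - 0.22258j) × (-0.16578 - 0.29082j) = -0.02040 + 0.11467j  (running Σ = -0.08480 + 0.00925j)
  m=2: (0.05026 + 0.27244j) × (-0.04930 + 0.08326j) = -0.02516 - 0.00925j  (running Σ = -0.10997 + 0.00000j)
Σ over m = -0.10997 + 0.00000j; ×(4π/5) → -0.27637 + 0.00000j. Real part: -0.276372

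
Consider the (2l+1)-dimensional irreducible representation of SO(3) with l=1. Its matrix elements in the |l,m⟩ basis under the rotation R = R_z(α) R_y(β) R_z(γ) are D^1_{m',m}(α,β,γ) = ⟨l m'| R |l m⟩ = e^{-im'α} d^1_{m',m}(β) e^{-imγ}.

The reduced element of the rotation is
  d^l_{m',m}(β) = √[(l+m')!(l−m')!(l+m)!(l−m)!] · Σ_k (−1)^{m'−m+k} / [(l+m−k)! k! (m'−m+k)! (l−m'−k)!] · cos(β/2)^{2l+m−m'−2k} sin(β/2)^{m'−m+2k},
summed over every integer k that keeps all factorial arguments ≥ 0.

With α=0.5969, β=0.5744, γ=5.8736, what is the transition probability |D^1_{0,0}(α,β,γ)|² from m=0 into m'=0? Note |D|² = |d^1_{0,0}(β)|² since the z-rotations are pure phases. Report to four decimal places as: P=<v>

First d^1_{0,0}(β=0.5744), then the phase factors e^{-i(0)α} and e^{-i(0)γ}:
Half-angle: c=0.959041, s=0.283268. N=√(1·1·1·1)=1.000000
Admissible k: 0..1 (factorial args all ≥0)
  k=0: (−1)^0·1.0000/(1)·0.9590^2·0.2833^0 = +0.919759
  k=1: (−1)^1·1.0000/(1)·0.9590^0·0.2833^2 = -0.080241
d^1_{0,0}(0.5744) = +0.919759 -0.080241 = +0.839518
|D^1_{0,0}|² = |d^1_{0,0}(β)|² = (+0.839518)² = 0.704791 (the z-rotation phases have unit modulus)

P=0.7048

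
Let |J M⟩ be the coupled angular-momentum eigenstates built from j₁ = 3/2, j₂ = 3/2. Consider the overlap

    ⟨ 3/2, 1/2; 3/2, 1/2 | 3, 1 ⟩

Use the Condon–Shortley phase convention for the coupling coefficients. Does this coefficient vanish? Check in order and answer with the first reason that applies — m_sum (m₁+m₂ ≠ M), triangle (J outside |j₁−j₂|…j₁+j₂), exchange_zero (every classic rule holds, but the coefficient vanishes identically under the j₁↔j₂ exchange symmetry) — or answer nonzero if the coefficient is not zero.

m-sum: m₁+m₂ = 1/2+1/2 = 1, M = 1  ✓
triangle: |j₁−j₂| = 0 ≤ J = 3 ≤ j₁+j₂ = 3  ✓
exchange: j₁=j₂, m₁=m₂ with (−1)^(j₁+j₂−J) = (−1)^0 = +1 — symmetry imposes no zero
value check: CG = +√(3/5) = +0.774597 ≠ 0

nonzero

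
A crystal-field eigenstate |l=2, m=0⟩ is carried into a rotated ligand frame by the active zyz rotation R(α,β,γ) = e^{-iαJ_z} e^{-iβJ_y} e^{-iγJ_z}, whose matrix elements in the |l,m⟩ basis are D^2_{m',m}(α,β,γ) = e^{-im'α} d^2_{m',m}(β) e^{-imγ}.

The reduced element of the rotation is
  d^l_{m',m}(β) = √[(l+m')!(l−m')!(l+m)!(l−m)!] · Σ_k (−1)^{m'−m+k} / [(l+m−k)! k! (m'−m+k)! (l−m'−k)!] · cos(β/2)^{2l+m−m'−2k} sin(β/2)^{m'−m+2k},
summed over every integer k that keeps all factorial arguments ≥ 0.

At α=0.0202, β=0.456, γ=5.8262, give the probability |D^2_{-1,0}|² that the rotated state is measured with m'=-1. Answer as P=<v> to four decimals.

Split into d^2_{-1,0}(β=0.4560) × two z-phases.
With c≡cos(β/2)=0.974120 and s≡sin(β/2)=0.226030, N=[1·6·2·2]^{1/2}=4.898979
k∈{1,2} keeps every argument non-negative
  k=1: (−1)^0·4.8990/(2)·0.9741^3·0.2260^1 = +0.511775
  k=2: (−1)^1·4.8990/(2)·0.9741^1·0.2260^3 = -0.027554
d^2_{-1,0}(0.4560) = +0.511775 -0.027554 = +0.484221
|D^2_{-1,0}|² = |d^2_{-1,0}(β)|² = (+0.484221)² = 0.234470 (the z-rotation phases have unit modulus)

P=0.2345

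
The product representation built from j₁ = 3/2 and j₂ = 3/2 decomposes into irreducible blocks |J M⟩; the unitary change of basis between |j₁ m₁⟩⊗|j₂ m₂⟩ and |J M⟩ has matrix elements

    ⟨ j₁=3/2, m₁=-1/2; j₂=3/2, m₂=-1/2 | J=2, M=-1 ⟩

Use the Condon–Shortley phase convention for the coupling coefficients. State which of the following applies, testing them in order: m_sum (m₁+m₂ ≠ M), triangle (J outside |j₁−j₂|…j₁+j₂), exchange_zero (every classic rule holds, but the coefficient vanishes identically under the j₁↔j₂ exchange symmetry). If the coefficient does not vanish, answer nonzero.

exchange_zero

m-sum: m₁+m₂ = -1/2+(-1/2) = -1, M = -1  ✓
triangle: |j₁−j₂| = 0 ≤ J = 2 ≤ j₁+j₂ = 3  ✓
exchange: j₁=j₂ and m₁=m₂, and (−1)^(j₁+j₂−J) = (−1)^1 = −1 forces ⟨j₁m₁;j₂m₂|JM⟩ = −⟨j₂m₂;j₁m₁|JM⟩ = −⟨j₁m₁;j₂m₂|JM⟩ ⇒ the coefficient vanishes identically
Racah sum check: Σ_k collapses to 0 ⇒ CG = 0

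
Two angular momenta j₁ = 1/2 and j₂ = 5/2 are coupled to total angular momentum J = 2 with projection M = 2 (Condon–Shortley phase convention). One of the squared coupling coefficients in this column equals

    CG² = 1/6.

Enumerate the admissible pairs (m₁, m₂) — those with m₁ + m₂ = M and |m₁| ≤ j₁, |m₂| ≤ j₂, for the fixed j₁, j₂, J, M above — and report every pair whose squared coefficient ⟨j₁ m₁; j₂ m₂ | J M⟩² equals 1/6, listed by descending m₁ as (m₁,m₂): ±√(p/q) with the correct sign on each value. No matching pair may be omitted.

Admissible pairs with m₁+m₂ = M = 2: (-1/2,5/2), (1/2,3/2)
  (m₁,m₂)=(1/2,3/2): CG² = 1/6, CG = +√(1/6)   ← matches the target
  (m₁,m₂)=(-1/2,5/2): CG² = 5/6, CG = −√(5/6)
Pairs with CG² = 1/6: (1/2,3/2): +√(1/6)

(1/2,3/2): +√(1/6)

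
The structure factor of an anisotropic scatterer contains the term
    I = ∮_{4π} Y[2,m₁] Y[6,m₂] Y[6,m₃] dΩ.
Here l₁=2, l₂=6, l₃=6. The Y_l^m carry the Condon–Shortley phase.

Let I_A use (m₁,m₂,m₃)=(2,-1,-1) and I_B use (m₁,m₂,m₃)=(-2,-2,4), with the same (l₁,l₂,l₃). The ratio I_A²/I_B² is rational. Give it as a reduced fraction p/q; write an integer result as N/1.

l's match ⇒ only the (l;m) 3-j factors differ between A and B.
A: triangle coeff Δ(2,6,6) = 1/90090; Σ_t [0,0]: t=0:+1/57600 = 1/57600; (3j)²=21/715 [(2 6 6; 2 -1 -1)], sign=-1
B: triangle coeff Δ(2,6,6) = 1/90090; Σ_t [2,2]: t=2:+1/322560 = 1/322560; (3j)²=18/1001 [(2 6 6; -2 -2 4)], sign=+1
I_A²/I_B² = (21/715)/(18/1001) = 49/30

49/30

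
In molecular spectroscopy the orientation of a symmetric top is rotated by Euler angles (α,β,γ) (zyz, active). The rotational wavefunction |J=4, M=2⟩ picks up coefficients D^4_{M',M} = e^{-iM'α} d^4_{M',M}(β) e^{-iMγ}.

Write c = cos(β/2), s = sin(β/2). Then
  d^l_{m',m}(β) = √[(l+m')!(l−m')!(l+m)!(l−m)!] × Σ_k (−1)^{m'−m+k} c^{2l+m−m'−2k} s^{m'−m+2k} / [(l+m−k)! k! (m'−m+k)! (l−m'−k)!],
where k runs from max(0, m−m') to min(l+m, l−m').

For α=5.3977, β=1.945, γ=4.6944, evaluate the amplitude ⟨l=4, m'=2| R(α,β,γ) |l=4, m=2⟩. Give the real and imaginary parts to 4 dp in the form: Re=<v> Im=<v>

Re=0.1058 Im=-0.4397

First d^4_{2,2}(β=1.9450), then the phase factors e^{-i(2)α} and e^{-i(2)γ}:
Half-angle: c=0.563236, s=0.826296. N=√(720·2·720·2)=1440.000000
k: max(0,(2)−(2))=0 … min(4+(2),4−(2))=2
  k=0: (−1)^0·1440.0000/(1440)·0.5632^8·0.8263^0 = +0.010128
  k=1: (−1)^1·1440.0000/(120)·0.5632^6·0.8263^2 = -0.261573
  k=2: (−1)^2·1440.0000/(96)·0.5632^4·0.8263^4 = +0.703712
d^4_{2,2}(1.9450) = +0.010128 -0.261573 +0.703712 = +0.452267
D = (-0.198840+0.980032i)·(+0.452267)·(-0.999353-0.035970i) = +0.105814-0.439714i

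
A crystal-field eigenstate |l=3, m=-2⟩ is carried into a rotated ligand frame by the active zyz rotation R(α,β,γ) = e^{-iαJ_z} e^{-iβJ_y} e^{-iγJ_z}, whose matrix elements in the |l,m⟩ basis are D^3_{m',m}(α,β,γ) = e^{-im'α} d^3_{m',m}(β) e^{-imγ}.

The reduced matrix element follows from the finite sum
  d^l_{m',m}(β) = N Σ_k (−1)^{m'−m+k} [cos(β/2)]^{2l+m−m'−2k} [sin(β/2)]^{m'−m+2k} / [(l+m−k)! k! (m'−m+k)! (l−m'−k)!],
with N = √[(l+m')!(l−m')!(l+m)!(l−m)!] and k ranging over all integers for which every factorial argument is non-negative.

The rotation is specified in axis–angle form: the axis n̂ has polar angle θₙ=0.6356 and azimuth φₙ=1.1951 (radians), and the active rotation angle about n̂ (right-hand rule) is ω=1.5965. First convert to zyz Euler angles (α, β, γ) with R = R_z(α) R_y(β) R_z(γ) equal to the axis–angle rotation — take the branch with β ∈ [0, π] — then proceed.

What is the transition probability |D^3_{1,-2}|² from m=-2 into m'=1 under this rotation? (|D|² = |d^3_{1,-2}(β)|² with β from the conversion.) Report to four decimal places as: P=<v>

Axis–angle → zyz. n̂ = (sinθₙcosφₙ, sinθₙsinφₙ, cosθₙ) = (+0.217826, +0.552254, +0.804716), ω = 1.5965.
R = I cosω + sinω [n̂]ₓ + (1−cosω) n̂n̂ᵀ gives
  R = [+0.022967, -0.681063, +0.731865; +0.927837, +0.287122, +0.238075; -0.372278, +0.673583, +0.638509]
β = atan2(√(R₁₃²+R₂₃²), R₃₃) = 0.878236; α = atan2(R₂₃, R₁₃) mod 2π = 0.314502; γ = atan2(R₃₂, −R₃₁) mod 2π = 1.065895
Split into d^3_{1,-2}(β=0.8782) × two z-phases.
c=cos(0.878236/2)=0.905127, s=sin(0.878236/2)=0.425141; N=√[24·2·1·120]=75.894664
Admissible k: 0..1 (factorial args all ≥0)
  k=0: (−1)^3·75.8947/(12)·0.9051^3·0.4251^3 = -0.360378
  k=1: (−1)^4·75.8947/(24)·0.9051^1·0.4251^5 = +0.039754
d^3_{1,-2}(0.8782) = -0.360378 +0.039754 = -0.320625
|D^3_{1,-2}|² = |d^3_{1,-2}(β)|² = (-0.320625)² = 0.102800 (the z-rotation phases have unit modulus)

P=0.1028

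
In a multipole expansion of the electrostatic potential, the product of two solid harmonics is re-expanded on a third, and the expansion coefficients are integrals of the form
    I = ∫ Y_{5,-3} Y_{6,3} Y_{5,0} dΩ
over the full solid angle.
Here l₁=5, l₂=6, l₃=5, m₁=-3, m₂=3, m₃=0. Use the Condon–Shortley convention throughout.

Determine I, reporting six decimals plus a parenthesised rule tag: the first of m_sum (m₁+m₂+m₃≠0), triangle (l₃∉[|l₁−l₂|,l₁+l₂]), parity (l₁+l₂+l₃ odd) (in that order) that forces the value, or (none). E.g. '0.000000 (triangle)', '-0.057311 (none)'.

m-sum 0 ✓  L=16 even ✓  1≤5≤11 ✓
Π(2lᵢ+1) = 11×13×11 = 1573
triangle coeff Δ(5,6,5) = 1/28588560
Σ_t [1,5]: t=1:−1/345600 t=2:+1/13824 t=3:−1/5184 t=4:+1/13824 t=5:−1/345600 = -7/129600
(3j)²=80/7293 [(5 6 5; 0 0 0)], sign=+1
Σ_t [4,6]: t=4:+1/138240 t=5:−1/34560 t=6:+1/103680 = -1/82944
(3j)²=125/9724 [(5 6 5; -3 3 0)], sign=+1
⇒ 4πI² = 2500/11271
I = (+1)√(2500/11271/(4π)) = 0.13285682
No selection rule forces the value: the integral is nonzero (none).

0.132857 (none)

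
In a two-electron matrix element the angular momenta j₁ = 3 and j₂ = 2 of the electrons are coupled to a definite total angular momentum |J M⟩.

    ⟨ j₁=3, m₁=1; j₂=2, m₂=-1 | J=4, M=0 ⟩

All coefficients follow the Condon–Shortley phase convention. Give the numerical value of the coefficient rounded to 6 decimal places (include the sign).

√[9·1!5!3!/10! · 4!2!1!3!4!4!] = √(10368/35)
  +(−1)^0/∏(0,1,2,1,3,2)! = 1/24  (running 1/24)
  +(−1)^1/∏(1,0,1,0,4,3)! = -1/144  (running 5/144)
⟨..|..⟩ = √(10368/35)·(5/144) = +0.597614

+0.597614  (= +√(5/14))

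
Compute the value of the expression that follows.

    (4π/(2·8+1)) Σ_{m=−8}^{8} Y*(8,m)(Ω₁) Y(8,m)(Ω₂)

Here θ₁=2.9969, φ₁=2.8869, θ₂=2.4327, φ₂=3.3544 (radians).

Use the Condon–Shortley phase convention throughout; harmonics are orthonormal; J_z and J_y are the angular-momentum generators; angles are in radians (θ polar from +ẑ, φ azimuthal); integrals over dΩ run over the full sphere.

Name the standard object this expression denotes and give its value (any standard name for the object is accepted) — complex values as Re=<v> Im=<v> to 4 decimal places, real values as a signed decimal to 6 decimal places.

Legendre polynomial (addition theorem), -0.197331

This sum is the spherical-harmonic addition theorem: it equals the Legendre polynomial P_l(cos γ) of the angle γ between the two directions.
Expand P_8 via completeness: Σ_{m} conj(Y_{8,m}) at Ω₁ times Y_{8,m} at Ω₂ —
  m=-8: (-0.000000, -0.000000) × (-0.002183, -0.016482) = (-0.000000, 0.000000)  (running Σ = (-0.000000, 0.000000))
  m=-7: (-0.000001, -0.000003) × (0.006285, -0.077290) = (-0.000000, 0.000000)  (running Σ = (-0.000000, 0.000000))
  m=-6: (0.000002, -0.000046) × (0.063446, -0.209584) = (-0.000010, -0.000003)  (running Σ = (-0.000010, -0.000003))
  m=-5: (0.000172, -0.000560) × (0.197658, -0.356069) = (-0.000166, -0.000172)  (running Σ = (-0.000175, -0.000175))
  m=-4: (0.002904, -0.004714) × (0.304307, -0.347263) = (-0.000754, -0.002443)  (running Σ = (-0.000929, -0.002618))
  m=-3: (0.027942, -0.026775) × (0.142073, -0.105432) = (0.001147, -0.006750)  (running Σ = (0.000218, -0.009368))
  m=-2: (0.166639, -0.093076) × (-0.262199, 0.118861) = (-0.032629, 0.044211)  (running Σ = (-0.032411, 0.034843))
  m=-1: (0.569697, -0.148319) × (-0.324782, 0.070179) = (-0.174619, 0.088152)  (running Σ = (-0.207030, 0.122995))
  m=0: (0.764061, -0.000000) × (0.192534, 0.000000) = (0.147107, 0.000000)  (running Σ = (-0.059923, 0.122995))
  m=1: (-0.569697, -0.148319) × (0.324782, 0.070179) = (-0.174619, -0.088152)  (running Σ = (-0.234541, 0.034843))
  m=2: (0.166639, 0.093076) × (-0.262199, -0.118861) = (-0.032629, -0.044211)  (running Σ = (-0.267170, -0.009368))
  m=3: (-0.027942, -0.026775) × (-0.142073, -0.105432) = (0.001147, 0.006750)  (running Σ = (-0.266024, -0.002618))
  m=4: (0.002904, 0.004714) × (0.304307, 0.347263) = (-0.000754, 0.002443)  (running Σ = (-0.266777, -0.000175))
  m=5: (-0.000172, -0.000560) × (-0.197658, -0.356069) = (-0.000166, 0.000172)  (running Σ = (-0.266943, -0.000003))
  m=6: (0.000002, 0.000046) × (0.063446, 0.209584) = (-0.000010, 0.000003)  (running Σ = (-0.266952, 0.000000))
  m=7: (0.000001, -0.000003) × (-0.006285, -0.077290) = (-0.000000, -0.000000)  (running Σ = (-0.266952, 0.000000))
  m=8: (-0.000000, 0.000000) × (-0.002183, 0.016482) = (-0.000000, -0.000000)  (running Σ = (-0.266952, -0.000000))
Accumulated sum (-0.266952, -0.000000); after 4π/(2l+1) scaling, (-0.197331, -0.000000) ⇒ P_8 = -0.197331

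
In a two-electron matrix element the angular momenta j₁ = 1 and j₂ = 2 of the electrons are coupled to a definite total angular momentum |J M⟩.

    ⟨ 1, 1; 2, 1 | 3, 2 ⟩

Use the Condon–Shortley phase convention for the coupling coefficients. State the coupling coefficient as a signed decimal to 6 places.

j₁+j₂−J=0  J+j₁−j₂=2  J−j₁+j₂=4  j₁+j₂+J+1=7
(j₁±m₁, j₂±m₂, J±M) = (2,0,3,1,5,1)
P² = 96
sum k=0..0:
  [0] +1/12 = 1/12
S = 1/12
C² = P²·S² = 2/3 ; C = +0.816497

+√(2/3) ≈ +0.816497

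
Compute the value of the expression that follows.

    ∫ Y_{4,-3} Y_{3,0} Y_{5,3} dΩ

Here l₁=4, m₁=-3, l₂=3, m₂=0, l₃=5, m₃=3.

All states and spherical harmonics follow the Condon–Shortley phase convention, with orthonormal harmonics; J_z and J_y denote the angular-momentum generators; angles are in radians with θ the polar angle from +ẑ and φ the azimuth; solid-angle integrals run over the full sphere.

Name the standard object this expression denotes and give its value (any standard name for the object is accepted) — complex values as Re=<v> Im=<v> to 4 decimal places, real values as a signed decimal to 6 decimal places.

Gaunt coefficient, +0.103862

This is a Gaunt coefficient — the integral of a triple product of spherical harmonics over the sphere.
Checks pass: Σm=0; 12 even; l₃=5∈[1,7].
(2·4+1)(2·3+1)(2·5+1) = 693
Δ: 2! 6! 4! / 13! → 1/180180
sum: t=0:+1/576 t=1:−1/144 t=2:+1/576 = -1/288
3j²(4 3 5; 0 0 0) = Δ·Π!·Σ² = 20/1001  (sign +1)
sum: t=1:−1/2880 t=2:+1/1440 = 1/2880
3j²(4 3 5; -3 0 3) = Δ·Π!·Σ² = 7/715  (sign +1)
combine: 4πI² = 693·20/1001·7/715 = 252/1859
take √, sign +1: I = 0.10386175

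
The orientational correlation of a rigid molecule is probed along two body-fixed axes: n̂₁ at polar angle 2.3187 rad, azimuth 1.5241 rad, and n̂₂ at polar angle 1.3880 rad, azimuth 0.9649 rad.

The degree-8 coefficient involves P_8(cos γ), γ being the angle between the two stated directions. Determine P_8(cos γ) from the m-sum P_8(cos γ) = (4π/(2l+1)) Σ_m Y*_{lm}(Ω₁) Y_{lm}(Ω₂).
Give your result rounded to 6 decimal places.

-0.107479

Term-by-term m-sum for l=8 (normalisation 4π/17 = 0.739198):
  term(m=-8) = (-0.004584, -0.018830)   from Y*(Ω₁)=(0.040042, -0.015696), Y(Ω₂)=(0.060550, -0.446518)
  term(m=-7) = (0.038071, 0.037124)   from Y*(Ω₁)=(0.051243, 0.151143), Y(Ω₂)=(0.296898, -0.151230)
  term(m=-6) = (0.058208, 0.012626)   from Y*(Ω₁)=(-0.333487, 0.095960), Y(Ω₂)=(-0.151135, -0.081350)
  term(m=-5) = (-0.147692, 0.053175)   from Y*(Ω₁)=(-0.106708, -0.448696), Y(Ω₂)=(-0.038077, -0.338215)
  term(m=-4) = (-0.011652, 0.014829)   from Y*(Ω₁)=(0.276566, -0.052268), Y(Ω₂)=(-0.050461, 0.044080)
  term(m=-3) = (-0.005612, 0.052341)   from Y*(Ω₁)=(-0.022298, -0.158127), Y(Ω₂)=(-0.319647, -0.080562)
  term(m=-2) = (0.003118, 0.006415)   from Y*(Ω₁)=(0.376128, -0.035230), Y(Ω₂)=(0.006633, 0.017676)
  term(m=-1) = (-0.003406, -0.002132)   from Y*(Ω₁)=(0.000583, 0.012476), Y(Ω₂)=(-0.183239, 0.264479)
  term(m=+0) = (0.001699, 0.000000)   from Y*(Ω₁)=(0.369760, -0.000000), Y(Ω₂)=(0.004596, 0.000000)
  term(m=+1) = (-0.003406, 0.002132)   from Y*(Ω₁)=(-0.000583, 0.012476), Y(Ω₂)=(0.183239, 0.264479)
  term(m=+2) = (0.003118, -0.006415)   from Y*(Ω₁)=(0.376128, 0.035230), Y(Ω₂)=(0.006633, -0.017676)
  term(m=+3) = (-0.005612, -0.052341)   from Y*(Ω₁)=(0.022298, -0.158127), Y(Ω₂)=(0.319647, -0.080562)
  term(m=+4) = (-0.011652, -0.014829)   from Y*(Ω₁)=(0.276566, 0.052268), Y(Ω₂)=(-0.050461, -0.044080)
  term(m=+5) = (-0.147692, -0.053175)   from Y*(Ω₁)=(0.106708, -0.448696), Y(Ω₂)=(0.038077, -0.338215)
  term(m=+6) = (0.058208, -0.012626)   from Y*(Ω₁)=(-0.333487, -0.095960), Y(Ω₂)=(-0.151135, 0.081350)
  term(m=+7) = (0.038071, -0.037124)   from Y*(Ω₁)=(-0.051243, 0.151143), Y(Ω₂)=(-0.296898, -0.151230)
  term(m=+8) = (-0.004584, 0.018830)   from Y*(Ω₁)=(0.040042, 0.015696), Y(Ω₂)=(0.060550, 0.446518)
Σ over m = (-0.145399, 0.000000); ×(4π/17) → (-0.107479, 0.000000). Real part: -0.107479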